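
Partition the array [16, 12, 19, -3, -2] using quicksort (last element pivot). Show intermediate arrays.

Partition 1: pivot=-2 at index 1 -> [-3, -2, 19, 16, 12]
Partition 2: pivot=12 at index 2 -> [-3, -2, 12, 16, 19]
Partition 3: pivot=19 at index 4 -> [-3, -2, 12, 16, 19]


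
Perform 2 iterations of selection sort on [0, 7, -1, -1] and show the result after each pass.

Pass 1: Select minimum -1 at index 2, swap -> [-1, 7, 0, -1]
Pass 2: Select minimum -1 at index 3, swap -> [-1, -1, 0, 7]


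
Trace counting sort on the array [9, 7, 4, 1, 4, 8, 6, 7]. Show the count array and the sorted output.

Count array: [0, 1, 0, 0, 2, 0, 1, 2, 1, 1]
(count[i] = number of elements equal to i)
Cumulative count: [0, 1, 1, 1, 3, 3, 4, 6, 7, 8]
Sorted: [1, 4, 4, 6, 7, 7, 8, 9]


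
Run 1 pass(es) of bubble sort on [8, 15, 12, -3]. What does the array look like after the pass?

After pass 1: [8, 12, -3, 15] (2 swaps)
Total swaps: 2


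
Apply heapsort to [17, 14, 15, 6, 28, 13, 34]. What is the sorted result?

Build heap: [34, 28, 17, 6, 14, 13, 15]
Extract 34: [28, 15, 17, 6, 14, 13, 34]
Extract 28: [17, 15, 13, 6, 14, 28, 34]
Extract 17: [15, 14, 13, 6, 17, 28, 34]
Extract 15: [14, 6, 13, 15, 17, 28, 34]
Extract 14: [13, 6, 14, 15, 17, 28, 34]
Extract 13: [6, 13, 14, 15, 17, 28, 34]


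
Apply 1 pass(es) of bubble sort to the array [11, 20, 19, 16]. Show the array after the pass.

After pass 1: [11, 19, 16, 20] (2 swaps)
Total swaps: 2


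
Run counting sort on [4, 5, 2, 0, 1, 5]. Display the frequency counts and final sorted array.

Count array: [1, 1, 1, 0, 1, 2]
(count[i] = number of elements equal to i)
Cumulative count: [1, 2, 3, 3, 4, 6]
Sorted: [0, 1, 2, 4, 5, 5]


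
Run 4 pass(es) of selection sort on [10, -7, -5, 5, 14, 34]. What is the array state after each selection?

Pass 1: Select minimum -7 at index 1, swap -> [-7, 10, -5, 5, 14, 34]
Pass 2: Select minimum -5 at index 2, swap -> [-7, -5, 10, 5, 14, 34]
Pass 3: Select minimum 5 at index 3, swap -> [-7, -5, 5, 10, 14, 34]
Pass 4: Select minimum 10 at index 3, swap -> [-7, -5, 5, 10, 14, 34]


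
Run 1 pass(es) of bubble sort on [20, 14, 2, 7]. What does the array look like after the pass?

After pass 1: [14, 2, 7, 20] (3 swaps)
Total swaps: 3


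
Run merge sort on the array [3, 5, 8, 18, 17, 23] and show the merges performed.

Divide and conquer:
  Merge [5] + [8] -> [5, 8]
  Merge [3] + [5, 8] -> [3, 5, 8]
  Merge [17] + [23] -> [17, 23]
  Merge [18] + [17, 23] -> [17, 18, 23]
  Merge [3, 5, 8] + [17, 18, 23] -> [3, 5, 8, 17, 18, 23]


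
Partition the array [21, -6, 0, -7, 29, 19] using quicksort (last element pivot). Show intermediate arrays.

Partition 1: pivot=19 at index 3 -> [-6, 0, -7, 19, 29, 21]
Partition 2: pivot=-7 at index 0 -> [-7, 0, -6, 19, 29, 21]
Partition 3: pivot=-6 at index 1 -> [-7, -6, 0, 19, 29, 21]
Partition 4: pivot=21 at index 4 -> [-7, -6, 0, 19, 21, 29]


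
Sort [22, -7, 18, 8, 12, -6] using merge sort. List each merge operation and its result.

Divide and conquer:
  Merge [-7] + [18] -> [-7, 18]
  Merge [22] + [-7, 18] -> [-7, 18, 22]
  Merge [12] + [-6] -> [-6, 12]
  Merge [8] + [-6, 12] -> [-6, 8, 12]
  Merge [-7, 18, 22] + [-6, 8, 12] -> [-7, -6, 8, 12, 18, 22]


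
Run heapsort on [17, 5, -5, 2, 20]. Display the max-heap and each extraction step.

Build heap: [20, 17, -5, 2, 5]
Extract 20: [17, 5, -5, 2, 20]
Extract 17: [5, 2, -5, 17, 20]
Extract 5: [2, -5, 5, 17, 20]
Extract 2: [-5, 2, 5, 17, 20]


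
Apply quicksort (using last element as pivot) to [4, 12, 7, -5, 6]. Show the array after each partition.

Partition 1: pivot=6 at index 2 -> [4, -5, 6, 12, 7]
Partition 2: pivot=-5 at index 0 -> [-5, 4, 6, 12, 7]
Partition 3: pivot=7 at index 3 -> [-5, 4, 6, 7, 12]


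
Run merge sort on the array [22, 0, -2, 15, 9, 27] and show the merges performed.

Divide and conquer:
  Merge [0] + [-2] -> [-2, 0]
  Merge [22] + [-2, 0] -> [-2, 0, 22]
  Merge [9] + [27] -> [9, 27]
  Merge [15] + [9, 27] -> [9, 15, 27]
  Merge [-2, 0, 22] + [9, 15, 27] -> [-2, 0, 9, 15, 22, 27]


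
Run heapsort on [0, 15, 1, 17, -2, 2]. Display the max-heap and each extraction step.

Build heap: [17, 15, 2, 0, -2, 1]
Extract 17: [15, 1, 2, 0, -2, 17]
Extract 15: [2, 1, -2, 0, 15, 17]
Extract 2: [1, 0, -2, 2, 15, 17]
Extract 1: [0, -2, 1, 2, 15, 17]
Extract 0: [-2, 0, 1, 2, 15, 17]


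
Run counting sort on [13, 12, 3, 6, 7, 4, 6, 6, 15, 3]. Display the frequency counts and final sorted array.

Count array: [0, 0, 0, 2, 1, 0, 3, 1, 0, 0, 0, 0, 1, 1, 0, 1]
(count[i] = number of elements equal to i)
Cumulative count: [0, 0, 0, 2, 3, 3, 6, 7, 7, 7, 7, 7, 8, 9, 9, 10]
Sorted: [3, 3, 4, 6, 6, 6, 7, 12, 13, 15]


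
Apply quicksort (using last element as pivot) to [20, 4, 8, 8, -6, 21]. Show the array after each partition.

Partition 1: pivot=21 at index 5 -> [20, 4, 8, 8, -6, 21]
Partition 2: pivot=-6 at index 0 -> [-6, 4, 8, 8, 20, 21]
Partition 3: pivot=20 at index 4 -> [-6, 4, 8, 8, 20, 21]
Partition 4: pivot=8 at index 3 -> [-6, 4, 8, 8, 20, 21]
Partition 5: pivot=8 at index 2 -> [-6, 4, 8, 8, 20, 21]


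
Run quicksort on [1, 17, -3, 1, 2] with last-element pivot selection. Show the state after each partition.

Partition 1: pivot=2 at index 3 -> [1, -3, 1, 2, 17]
Partition 2: pivot=1 at index 2 -> [1, -3, 1, 2, 17]
Partition 3: pivot=-3 at index 0 -> [-3, 1, 1, 2, 17]


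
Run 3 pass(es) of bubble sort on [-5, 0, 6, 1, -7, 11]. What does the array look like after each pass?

After pass 1: [-5, 0, 1, -7, 6, 11] (2 swaps)
After pass 2: [-5, 0, -7, 1, 6, 11] (1 swaps)
After pass 3: [-5, -7, 0, 1, 6, 11] (1 swaps)
Total swaps: 4


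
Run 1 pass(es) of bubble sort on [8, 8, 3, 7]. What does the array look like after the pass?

After pass 1: [8, 3, 7, 8] (2 swaps)
Total swaps: 2


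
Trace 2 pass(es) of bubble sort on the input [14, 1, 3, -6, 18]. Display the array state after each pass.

After pass 1: [1, 3, -6, 14, 18] (3 swaps)
After pass 2: [1, -6, 3, 14, 18] (1 swaps)
Total swaps: 4


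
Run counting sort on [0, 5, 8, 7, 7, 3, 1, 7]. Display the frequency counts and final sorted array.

Count array: [1, 1, 0, 1, 0, 1, 0, 3, 1]
(count[i] = number of elements equal to i)
Cumulative count: [1, 2, 2, 3, 3, 4, 4, 7, 8]
Sorted: [0, 1, 3, 5, 7, 7, 7, 8]


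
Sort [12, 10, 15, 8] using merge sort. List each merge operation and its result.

Divide and conquer:
  Merge [12] + [10] -> [10, 12]
  Merge [15] + [8] -> [8, 15]
  Merge [10, 12] + [8, 15] -> [8, 10, 12, 15]


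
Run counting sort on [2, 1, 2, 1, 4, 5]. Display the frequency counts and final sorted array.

Count array: [0, 2, 2, 0, 1, 1]
(count[i] = number of elements equal to i)
Cumulative count: [0, 2, 4, 4, 5, 6]
Sorted: [1, 1, 2, 2, 4, 5]


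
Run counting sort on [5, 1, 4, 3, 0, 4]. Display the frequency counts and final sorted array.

Count array: [1, 1, 0, 1, 2, 1]
(count[i] = number of elements equal to i)
Cumulative count: [1, 2, 2, 3, 5, 6]
Sorted: [0, 1, 3, 4, 4, 5]


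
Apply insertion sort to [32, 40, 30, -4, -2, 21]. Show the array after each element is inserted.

First element 32 is already 'sorted'
Insert 40: shifted 0 elements -> [32, 40, 30, -4, -2, 21]
Insert 30: shifted 2 elements -> [30, 32, 40, -4, -2, 21]
Insert -4: shifted 3 elements -> [-4, 30, 32, 40, -2, 21]
Insert -2: shifted 3 elements -> [-4, -2, 30, 32, 40, 21]
Insert 21: shifted 3 elements -> [-4, -2, 21, 30, 32, 40]


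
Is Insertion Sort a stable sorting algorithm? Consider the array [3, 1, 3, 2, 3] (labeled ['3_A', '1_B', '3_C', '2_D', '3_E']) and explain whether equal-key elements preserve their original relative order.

Trace Insertion Sort on the labeled array (the key is the number; the letter only tracks identity):
  Insert 1_B at index 0: [1_B, 3_A, 3_C, 2_D, 3_E]
  Insert 3_C at index 2: [1_B, 3_A, 3_C, 2_D, 3_E]
  Insert 2_D at index 1: [1_B, 2_D, 3_A, 3_C, 3_E]
  Insert 3_E at index 4: [1_B, 2_D, 3_A, 3_C, 3_E]
Final order: [1_B, 2_D, 3_A, 3_C, 3_E]
Equal keys:
  value 3: originally 3_A, 3_C, 3_E; after sorting 3_A, 3_C, 3_E -> order preserved
All equal keys kept their original relative order. Insertion Sort is stable: elements are shifted only while they are strictly greater than the key, so a key is inserted after any equal elements already placed.
Answer: Stable


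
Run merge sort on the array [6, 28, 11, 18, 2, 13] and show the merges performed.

Divide and conquer:
  Merge [28] + [11] -> [11, 28]
  Merge [6] + [11, 28] -> [6, 11, 28]
  Merge [2] + [13] -> [2, 13]
  Merge [18] + [2, 13] -> [2, 13, 18]
  Merge [6, 11, 28] + [2, 13, 18] -> [2, 6, 11, 13, 18, 28]


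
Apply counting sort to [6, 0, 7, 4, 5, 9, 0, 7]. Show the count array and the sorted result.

Count array: [2, 0, 0, 0, 1, 1, 1, 2, 0, 1]
(count[i] = number of elements equal to i)
Cumulative count: [2, 2, 2, 2, 3, 4, 5, 7, 7, 8]
Sorted: [0, 0, 4, 5, 6, 7, 7, 9]


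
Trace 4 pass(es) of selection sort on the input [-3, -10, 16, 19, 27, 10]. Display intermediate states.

Pass 1: Select minimum -10 at index 1, swap -> [-10, -3, 16, 19, 27, 10]
Pass 2: Select minimum -3 at index 1, swap -> [-10, -3, 16, 19, 27, 10]
Pass 3: Select minimum 10 at index 5, swap -> [-10, -3, 10, 19, 27, 16]
Pass 4: Select minimum 16 at index 5, swap -> [-10, -3, 10, 16, 27, 19]


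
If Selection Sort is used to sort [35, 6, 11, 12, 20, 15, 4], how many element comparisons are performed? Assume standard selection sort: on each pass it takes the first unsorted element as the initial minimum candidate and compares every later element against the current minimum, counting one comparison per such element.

Pass 1: scan indices 1..6 for the minimum = 6 comparison(s); min is 4, place at index 0 -> [4, 6, 11, 12, 20, 15, 35]
Pass 2: scan indices 2..6 for the minimum = 5 comparison(s); min is 6, place at index 1 -> [4, 6, 11, 12, 20, 15, 35]
Pass 3: scan indices 3..6 for the minimum = 4 comparison(s); min is 11, place at index 2 -> [4, 6, 11, 12, 20, 15, 35]
Pass 4: scan indices 4..6 for the minimum = 3 comparison(s); min is 12, place at index 3 -> [4, 6, 11, 12, 20, 15, 35]
Pass 5: scan indices 5..6 for the minimum = 2 comparison(s); min is 15, place at index 4 -> [4, 6, 11, 12, 15, 20, 35]
Pass 6: scan indices 6..6 for the minimum = 1 comparison(s); min is 20, place at index 5 -> [4, 6, 11, 12, 15, 20, 35]
Selection sort always scans the whole unsorted suffix, so the count is (n-1) + (n-2) + ... + 1 = n(n-1)/2 = 7*6/2 = 21 regardless of the input order.
Total comparisons: 6 + 5 + 4 + 3 + 2 + 1 = 21


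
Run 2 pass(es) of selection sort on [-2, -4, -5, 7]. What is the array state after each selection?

Pass 1: Select minimum -5 at index 2, swap -> [-5, -4, -2, 7]
Pass 2: Select minimum -4 at index 1, swap -> [-5, -4, -2, 7]


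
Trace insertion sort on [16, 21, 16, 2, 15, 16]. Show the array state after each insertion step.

First element 16 is already 'sorted'
Insert 21: shifted 0 elements -> [16, 21, 16, 2, 15, 16]
Insert 16: shifted 1 elements -> [16, 16, 21, 2, 15, 16]
Insert 2: shifted 3 elements -> [2, 16, 16, 21, 15, 16]
Insert 15: shifted 3 elements -> [2, 15, 16, 16, 21, 16]
Insert 16: shifted 1 elements -> [2, 15, 16, 16, 16, 21]


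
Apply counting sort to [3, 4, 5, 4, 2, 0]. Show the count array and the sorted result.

Count array: [1, 0, 1, 1, 2, 1]
(count[i] = number of elements equal to i)
Cumulative count: [1, 1, 2, 3, 5, 6]
Sorted: [0, 2, 3, 4, 4, 5]


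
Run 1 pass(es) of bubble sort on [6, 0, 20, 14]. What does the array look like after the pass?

After pass 1: [0, 6, 14, 20] (2 swaps)
Total swaps: 2


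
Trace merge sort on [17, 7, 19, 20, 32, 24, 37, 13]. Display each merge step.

Divide and conquer:
  Merge [17] + [7] -> [7, 17]
  Merge [19] + [20] -> [19, 20]
  Merge [7, 17] + [19, 20] -> [7, 17, 19, 20]
  Merge [32] + [24] -> [24, 32]
  Merge [37] + [13] -> [13, 37]
  Merge [24, 32] + [13, 37] -> [13, 24, 32, 37]
  Merge [7, 17, 19, 20] + [13, 24, 32, 37] -> [7, 13, 17, 19, 20, 24, 32, 37]


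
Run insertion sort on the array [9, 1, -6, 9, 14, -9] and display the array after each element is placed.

First element 9 is already 'sorted'
Insert 1: shifted 1 elements -> [1, 9, -6, 9, 14, -9]
Insert -6: shifted 2 elements -> [-6, 1, 9, 9, 14, -9]
Insert 9: shifted 0 elements -> [-6, 1, 9, 9, 14, -9]
Insert 14: shifted 0 elements -> [-6, 1, 9, 9, 14, -9]
Insert -9: shifted 5 elements -> [-9, -6, 1, 9, 9, 14]


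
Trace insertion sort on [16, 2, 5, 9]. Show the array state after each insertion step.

First element 16 is already 'sorted'
Insert 2: shifted 1 elements -> [2, 16, 5, 9]
Insert 5: shifted 1 elements -> [2, 5, 16, 9]
Insert 9: shifted 1 elements -> [2, 5, 9, 16]


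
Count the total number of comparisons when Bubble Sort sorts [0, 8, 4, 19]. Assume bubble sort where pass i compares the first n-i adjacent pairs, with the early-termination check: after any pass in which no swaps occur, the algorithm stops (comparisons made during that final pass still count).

Pass 1: compare adjacent pairs (0,1)..(2,3) = 3 comparison(s), 1 swap(s) -> [0, 4, 8, 19]
Pass 2: compare adjacent pairs (0,1)..(1,2) = 2 comparison(s), 0 swap(s) -> [0, 4, 8, 19]
No swaps in this pass, so bubble sort stops here.
Total comparisons: 3 + 2 = 5


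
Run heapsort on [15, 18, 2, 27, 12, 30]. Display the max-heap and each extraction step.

Build heap: [30, 27, 15, 18, 12, 2]
Extract 30: [27, 18, 15, 2, 12, 30]
Extract 27: [18, 12, 15, 2, 27, 30]
Extract 18: [15, 12, 2, 18, 27, 30]
Extract 15: [12, 2, 15, 18, 27, 30]
Extract 12: [2, 12, 15, 18, 27, 30]


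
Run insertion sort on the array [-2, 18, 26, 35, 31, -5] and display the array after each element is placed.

First element -2 is already 'sorted'
Insert 18: shifted 0 elements -> [-2, 18, 26, 35, 31, -5]
Insert 26: shifted 0 elements -> [-2, 18, 26, 35, 31, -5]
Insert 35: shifted 0 elements -> [-2, 18, 26, 35, 31, -5]
Insert 31: shifted 1 elements -> [-2, 18, 26, 31, 35, -5]
Insert -5: shifted 5 elements -> [-5, -2, 18, 26, 31, 35]


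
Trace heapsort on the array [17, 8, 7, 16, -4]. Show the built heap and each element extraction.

Build heap: [17, 16, 7, 8, -4]
Extract 17: [16, 8, 7, -4, 17]
Extract 16: [8, -4, 7, 16, 17]
Extract 8: [7, -4, 8, 16, 17]
Extract 7: [-4, 7, 8, 16, 17]


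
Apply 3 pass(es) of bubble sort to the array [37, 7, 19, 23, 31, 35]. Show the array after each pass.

After pass 1: [7, 19, 23, 31, 35, 37] (5 swaps)
After pass 2: [7, 19, 23, 31, 35, 37] (0 swaps)
After pass 3: [7, 19, 23, 31, 35, 37] (0 swaps)
Total swaps: 5


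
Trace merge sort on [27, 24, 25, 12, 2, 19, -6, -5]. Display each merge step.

Divide and conquer:
  Merge [27] + [24] -> [24, 27]
  Merge [25] + [12] -> [12, 25]
  Merge [24, 27] + [12, 25] -> [12, 24, 25, 27]
  Merge [2] + [19] -> [2, 19]
  Merge [-6] + [-5] -> [-6, -5]
  Merge [2, 19] + [-6, -5] -> [-6, -5, 2, 19]
  Merge [12, 24, 25, 27] + [-6, -5, 2, 19] -> [-6, -5, 2, 12, 19, 24, 25, 27]


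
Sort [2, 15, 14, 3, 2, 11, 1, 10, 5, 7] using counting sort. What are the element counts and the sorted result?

Count array: [0, 1, 2, 1, 0, 1, 0, 1, 0, 0, 1, 1, 0, 0, 1, 1]
(count[i] = number of elements equal to i)
Cumulative count: [0, 1, 3, 4, 4, 5, 5, 6, 6, 6, 7, 8, 8, 8, 9, 10]
Sorted: [1, 2, 2, 3, 5, 7, 10, 11, 14, 15]


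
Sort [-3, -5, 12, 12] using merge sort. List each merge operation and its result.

Divide and conquer:
  Merge [-3] + [-5] -> [-5, -3]
  Merge [12] + [12] -> [12, 12]
  Merge [-5, -3] + [12, 12] -> [-5, -3, 12, 12]


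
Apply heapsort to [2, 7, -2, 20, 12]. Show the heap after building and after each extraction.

Build heap: [20, 12, -2, 7, 2]
Extract 20: [12, 7, -2, 2, 20]
Extract 12: [7, 2, -2, 12, 20]
Extract 7: [2, -2, 7, 12, 20]
Extract 2: [-2, 2, 7, 12, 20]


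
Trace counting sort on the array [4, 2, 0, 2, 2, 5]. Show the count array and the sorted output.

Count array: [1, 0, 3, 0, 1, 1]
(count[i] = number of elements equal to i)
Cumulative count: [1, 1, 4, 4, 5, 6]
Sorted: [0, 2, 2, 2, 4, 5]


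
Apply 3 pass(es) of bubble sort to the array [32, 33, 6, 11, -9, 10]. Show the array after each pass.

After pass 1: [32, 6, 11, -9, 10, 33] (4 swaps)
After pass 2: [6, 11, -9, 10, 32, 33] (4 swaps)
After pass 3: [6, -9, 10, 11, 32, 33] (2 swaps)
Total swaps: 10


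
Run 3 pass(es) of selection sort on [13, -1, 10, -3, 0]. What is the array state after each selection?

Pass 1: Select minimum -3 at index 3, swap -> [-3, -1, 10, 13, 0]
Pass 2: Select minimum -1 at index 1, swap -> [-3, -1, 10, 13, 0]
Pass 3: Select minimum 0 at index 4, swap -> [-3, -1, 0, 13, 10]


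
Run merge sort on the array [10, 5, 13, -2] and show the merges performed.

Divide and conquer:
  Merge [10] + [5] -> [5, 10]
  Merge [13] + [-2] -> [-2, 13]
  Merge [5, 10] + [-2, 13] -> [-2, 5, 10, 13]


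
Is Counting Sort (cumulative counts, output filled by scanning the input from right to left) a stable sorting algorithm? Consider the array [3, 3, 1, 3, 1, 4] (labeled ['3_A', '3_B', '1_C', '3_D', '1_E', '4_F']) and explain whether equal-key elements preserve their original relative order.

Trace Counting Sort on the labeled array (the key is the number; the letter only tracks identity):
  Counts for values 0..4: [0, 2, 0, 3, 1]
  Cumulative counts: [0, 2, 2, 5, 6]
  Scan right to left: place 4_F at output index 5
  Scan right to left: place 1_E at output index 1
  Scan right to left: place 3_D at output index 4
  Scan right to left: place 1_C at output index 0
  Scan right to left: place 3_B at output index 3
  Scan right to left: place 3_A at output index 2
  Output: [1_C, 1_E, 3_A, 3_B, 3_D, 4_F]
Equal keys:
  value 1: originally 1_C, 1_E; after sorting 1_C, 1_E -> order preserved
  value 3: originally 3_A, 3_B, 3_D; after sorting 3_A, 3_B, 3_D -> order preserved
All equal keys kept their original relative order. Counting Sort is stable: scanning the input right to left with decreasing cumulative counts places later duplicates at later output positions.
Answer: Stable


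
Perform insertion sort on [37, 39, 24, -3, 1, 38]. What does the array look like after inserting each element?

First element 37 is already 'sorted'
Insert 39: shifted 0 elements -> [37, 39, 24, -3, 1, 38]
Insert 24: shifted 2 elements -> [24, 37, 39, -3, 1, 38]
Insert -3: shifted 3 elements -> [-3, 24, 37, 39, 1, 38]
Insert 1: shifted 3 elements -> [-3, 1, 24, 37, 39, 38]
Insert 38: shifted 1 elements -> [-3, 1, 24, 37, 38, 39]


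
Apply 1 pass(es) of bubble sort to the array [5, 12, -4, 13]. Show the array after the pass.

After pass 1: [5, -4, 12, 13] (1 swaps)
Total swaps: 1


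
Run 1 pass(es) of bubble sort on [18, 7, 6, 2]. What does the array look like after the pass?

After pass 1: [7, 6, 2, 18] (3 swaps)
Total swaps: 3


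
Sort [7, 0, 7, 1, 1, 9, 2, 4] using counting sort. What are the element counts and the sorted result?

Count array: [1, 2, 1, 0, 1, 0, 0, 2, 0, 1]
(count[i] = number of elements equal to i)
Cumulative count: [1, 3, 4, 4, 5, 5, 5, 7, 7, 8]
Sorted: [0, 1, 1, 2, 4, 7, 7, 9]


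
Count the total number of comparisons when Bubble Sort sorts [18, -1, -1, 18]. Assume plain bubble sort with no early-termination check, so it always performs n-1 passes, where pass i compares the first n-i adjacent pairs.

Pass 1: compare adjacent pairs (0,1)..(2,3) = 3 comparison(s), 2 swap(s) -> [-1, -1, 18, 18]
Pass 2: compare adjacent pairs (0,1)..(1,2) = 2 comparison(s), 0 swap(s) -> [-1, -1, 18, 18]
Pass 3: compare adjacent pairs (0,1)..(0,1) = 1 comparison(s), 0 swap(s) -> [-1, -1, 18, 18]
Total comparisons: 3 + 2 + 1 = 6


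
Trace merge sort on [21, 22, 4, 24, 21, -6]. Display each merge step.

Divide and conquer:
  Merge [22] + [4] -> [4, 22]
  Merge [21] + [4, 22] -> [4, 21, 22]
  Merge [21] + [-6] -> [-6, 21]
  Merge [24] + [-6, 21] -> [-6, 21, 24]
  Merge [4, 21, 22] + [-6, 21, 24] -> [-6, 4, 21, 21, 22, 24]


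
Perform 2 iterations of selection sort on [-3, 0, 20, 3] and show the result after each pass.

Pass 1: Select minimum -3 at index 0, swap -> [-3, 0, 20, 3]
Pass 2: Select minimum 0 at index 1, swap -> [-3, 0, 20, 3]


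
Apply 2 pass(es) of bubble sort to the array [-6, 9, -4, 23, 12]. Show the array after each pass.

After pass 1: [-6, -4, 9, 12, 23] (2 swaps)
After pass 2: [-6, -4, 9, 12, 23] (0 swaps)
Total swaps: 2


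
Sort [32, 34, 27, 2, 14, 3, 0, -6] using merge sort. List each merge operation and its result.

Divide and conquer:
  Merge [32] + [34] -> [32, 34]
  Merge [27] + [2] -> [2, 27]
  Merge [32, 34] + [2, 27] -> [2, 27, 32, 34]
  Merge [14] + [3] -> [3, 14]
  Merge [0] + [-6] -> [-6, 0]
  Merge [3, 14] + [-6, 0] -> [-6, 0, 3, 14]
  Merge [2, 27, 32, 34] + [-6, 0, 3, 14] -> [-6, 0, 2, 3, 14, 27, 32, 34]


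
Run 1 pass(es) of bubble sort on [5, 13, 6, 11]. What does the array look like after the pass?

After pass 1: [5, 6, 11, 13] (2 swaps)
Total swaps: 2


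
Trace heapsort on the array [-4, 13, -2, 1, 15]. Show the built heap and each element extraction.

Build heap: [15, 13, -2, 1, -4]
Extract 15: [13, 1, -2, -4, 15]
Extract 13: [1, -4, -2, 13, 15]
Extract 1: [-2, -4, 1, 13, 15]
Extract -2: [-4, -2, 1, 13, 15]


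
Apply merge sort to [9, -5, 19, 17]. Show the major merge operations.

Divide and conquer:
  Merge [9] + [-5] -> [-5, 9]
  Merge [19] + [17] -> [17, 19]
  Merge [-5, 9] + [17, 19] -> [-5, 9, 17, 19]


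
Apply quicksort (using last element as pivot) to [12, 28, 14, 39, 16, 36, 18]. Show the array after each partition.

Partition 1: pivot=18 at index 3 -> [12, 14, 16, 18, 28, 36, 39]
Partition 2: pivot=16 at index 2 -> [12, 14, 16, 18, 28, 36, 39]
Partition 3: pivot=14 at index 1 -> [12, 14, 16, 18, 28, 36, 39]
Partition 4: pivot=39 at index 6 -> [12, 14, 16, 18, 28, 36, 39]
Partition 5: pivot=36 at index 5 -> [12, 14, 16, 18, 28, 36, 39]


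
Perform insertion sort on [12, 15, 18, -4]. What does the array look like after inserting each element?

First element 12 is already 'sorted'
Insert 15: shifted 0 elements -> [12, 15, 18, -4]
Insert 18: shifted 0 elements -> [12, 15, 18, -4]
Insert -4: shifted 3 elements -> [-4, 12, 15, 18]


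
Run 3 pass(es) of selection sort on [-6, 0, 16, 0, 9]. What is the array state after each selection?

Pass 1: Select minimum -6 at index 0, swap -> [-6, 0, 16, 0, 9]
Pass 2: Select minimum 0 at index 1, swap -> [-6, 0, 16, 0, 9]
Pass 3: Select minimum 0 at index 3, swap -> [-6, 0, 0, 16, 9]


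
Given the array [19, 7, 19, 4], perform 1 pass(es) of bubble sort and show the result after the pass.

After pass 1: [7, 19, 4, 19] (2 swaps)
Total swaps: 2


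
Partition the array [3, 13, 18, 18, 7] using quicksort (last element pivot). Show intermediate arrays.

Partition 1: pivot=7 at index 1 -> [3, 7, 18, 18, 13]
Partition 2: pivot=13 at index 2 -> [3, 7, 13, 18, 18]
Partition 3: pivot=18 at index 4 -> [3, 7, 13, 18, 18]


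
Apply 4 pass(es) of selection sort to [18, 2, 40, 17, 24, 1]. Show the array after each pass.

Pass 1: Select minimum 1 at index 5, swap -> [1, 2, 40, 17, 24, 18]
Pass 2: Select minimum 2 at index 1, swap -> [1, 2, 40, 17, 24, 18]
Pass 3: Select minimum 17 at index 3, swap -> [1, 2, 17, 40, 24, 18]
Pass 4: Select minimum 18 at index 5, swap -> [1, 2, 17, 18, 24, 40]


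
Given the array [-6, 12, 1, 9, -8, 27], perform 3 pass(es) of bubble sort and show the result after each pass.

After pass 1: [-6, 1, 9, -8, 12, 27] (3 swaps)
After pass 2: [-6, 1, -8, 9, 12, 27] (1 swaps)
After pass 3: [-6, -8, 1, 9, 12, 27] (1 swaps)
Total swaps: 5


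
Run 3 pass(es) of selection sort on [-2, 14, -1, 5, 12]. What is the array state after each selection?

Pass 1: Select minimum -2 at index 0, swap -> [-2, 14, -1, 5, 12]
Pass 2: Select minimum -1 at index 2, swap -> [-2, -1, 14, 5, 12]
Pass 3: Select minimum 5 at index 3, swap -> [-2, -1, 5, 14, 12]


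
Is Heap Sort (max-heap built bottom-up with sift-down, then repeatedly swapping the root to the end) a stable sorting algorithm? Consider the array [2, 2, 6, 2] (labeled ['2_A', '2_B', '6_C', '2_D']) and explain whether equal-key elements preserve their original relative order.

Trace Heap Sort on the labeled array (the key is the number; the letter only tracks identity):
  Build max-heap: [6_C, 2_B, 2_A, 2_D]
  Swap root 6_C to index 3, re-heapify first 3 -> [2_D, 2_B, 2_A, 6_C]
  Swap root 2_D to index 2, re-heapify first 2 -> [2_A, 2_B, 2_D, 6_C]
  Swap root 2_A to index 1, re-heapify first 1 -> [2_B, 2_A, 2_D, 6_C]
Final order: [2_B, 2_A, 2_D, 6_C]
Equal keys:
  value 2: originally 2_A, 2_B, 2_D; after sorting 2_B, 2_A, 2_D -> order changed
Equal keys were reordered, so Heap Sort is not stable: heap construction and root-to-end swaps move elements without regard to the original order of equal keys. (One such input is enough; an unstable sort may happen to preserve order on other inputs, but it gives no guarantee.)
Answer: Not stable


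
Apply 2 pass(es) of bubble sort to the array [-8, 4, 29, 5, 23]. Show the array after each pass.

After pass 1: [-8, 4, 5, 23, 29] (2 swaps)
After pass 2: [-8, 4, 5, 23, 29] (0 swaps)
Total swaps: 2


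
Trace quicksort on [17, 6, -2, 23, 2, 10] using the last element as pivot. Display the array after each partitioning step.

Partition 1: pivot=10 at index 3 -> [6, -2, 2, 10, 17, 23]
Partition 2: pivot=2 at index 1 -> [-2, 2, 6, 10, 17, 23]
Partition 3: pivot=23 at index 5 -> [-2, 2, 6, 10, 17, 23]


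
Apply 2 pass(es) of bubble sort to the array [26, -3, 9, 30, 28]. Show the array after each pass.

After pass 1: [-3, 9, 26, 28, 30] (3 swaps)
After pass 2: [-3, 9, 26, 28, 30] (0 swaps)
Total swaps: 3


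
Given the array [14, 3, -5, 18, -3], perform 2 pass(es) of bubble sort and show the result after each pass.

After pass 1: [3, -5, 14, -3, 18] (3 swaps)
After pass 2: [-5, 3, -3, 14, 18] (2 swaps)
Total swaps: 5


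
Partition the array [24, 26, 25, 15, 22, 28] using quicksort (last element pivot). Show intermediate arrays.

Partition 1: pivot=28 at index 5 -> [24, 26, 25, 15, 22, 28]
Partition 2: pivot=22 at index 1 -> [15, 22, 25, 24, 26, 28]
Partition 3: pivot=26 at index 4 -> [15, 22, 25, 24, 26, 28]
Partition 4: pivot=24 at index 2 -> [15, 22, 24, 25, 26, 28]


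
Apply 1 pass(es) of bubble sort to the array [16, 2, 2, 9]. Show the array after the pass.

After pass 1: [2, 2, 9, 16] (3 swaps)
Total swaps: 3


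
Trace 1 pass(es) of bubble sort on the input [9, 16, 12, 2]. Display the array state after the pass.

After pass 1: [9, 12, 2, 16] (2 swaps)
Total swaps: 2


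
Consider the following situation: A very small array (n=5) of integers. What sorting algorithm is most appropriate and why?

Best choice: Insertion sort
Reason: For tiny inputs the O(n^2) overhead is negligible and insertion sort has minimal constant factors


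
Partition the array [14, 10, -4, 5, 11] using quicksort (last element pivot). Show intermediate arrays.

Partition 1: pivot=11 at index 3 -> [10, -4, 5, 11, 14]
Partition 2: pivot=5 at index 1 -> [-4, 5, 10, 11, 14]


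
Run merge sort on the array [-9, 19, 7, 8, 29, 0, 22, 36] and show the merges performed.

Divide and conquer:
  Merge [-9] + [19] -> [-9, 19]
  Merge [7] + [8] -> [7, 8]
  Merge [-9, 19] + [7, 8] -> [-9, 7, 8, 19]
  Merge [29] + [0] -> [0, 29]
  Merge [22] + [36] -> [22, 36]
  Merge [0, 29] + [22, 36] -> [0, 22, 29, 36]
  Merge [-9, 7, 8, 19] + [0, 22, 29, 36] -> [-9, 0, 7, 8, 19, 22, 29, 36]


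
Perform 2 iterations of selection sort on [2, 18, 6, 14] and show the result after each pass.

Pass 1: Select minimum 2 at index 0, swap -> [2, 18, 6, 14]
Pass 2: Select minimum 6 at index 2, swap -> [2, 6, 18, 14]


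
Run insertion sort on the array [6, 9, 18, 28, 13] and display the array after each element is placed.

First element 6 is already 'sorted'
Insert 9: shifted 0 elements -> [6, 9, 18, 28, 13]
Insert 18: shifted 0 elements -> [6, 9, 18, 28, 13]
Insert 28: shifted 0 elements -> [6, 9, 18, 28, 13]
Insert 13: shifted 2 elements -> [6, 9, 13, 18, 28]


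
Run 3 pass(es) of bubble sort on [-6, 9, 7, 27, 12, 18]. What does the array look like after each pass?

After pass 1: [-6, 7, 9, 12, 18, 27] (3 swaps)
After pass 2: [-6, 7, 9, 12, 18, 27] (0 swaps)
After pass 3: [-6, 7, 9, 12, 18, 27] (0 swaps)
Total swaps: 3


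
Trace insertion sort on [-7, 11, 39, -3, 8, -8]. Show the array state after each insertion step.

First element -7 is already 'sorted'
Insert 11: shifted 0 elements -> [-7, 11, 39, -3, 8, -8]
Insert 39: shifted 0 elements -> [-7, 11, 39, -3, 8, -8]
Insert -3: shifted 2 elements -> [-7, -3, 11, 39, 8, -8]
Insert 8: shifted 2 elements -> [-7, -3, 8, 11, 39, -8]
Insert -8: shifted 5 elements -> [-8, -7, -3, 8, 11, 39]


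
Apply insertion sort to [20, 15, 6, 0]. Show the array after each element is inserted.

First element 20 is already 'sorted'
Insert 15: shifted 1 elements -> [15, 20, 6, 0]
Insert 6: shifted 2 elements -> [6, 15, 20, 0]
Insert 0: shifted 3 elements -> [0, 6, 15, 20]


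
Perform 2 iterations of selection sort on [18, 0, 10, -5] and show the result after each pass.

Pass 1: Select minimum -5 at index 3, swap -> [-5, 0, 10, 18]
Pass 2: Select minimum 0 at index 1, swap -> [-5, 0, 10, 18]


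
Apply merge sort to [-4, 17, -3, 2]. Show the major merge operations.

Divide and conquer:
  Merge [-4] + [17] -> [-4, 17]
  Merge [-3] + [2] -> [-3, 2]
  Merge [-4, 17] + [-3, 2] -> [-4, -3, 2, 17]


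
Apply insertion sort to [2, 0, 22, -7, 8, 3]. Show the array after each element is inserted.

First element 2 is already 'sorted'
Insert 0: shifted 1 elements -> [0, 2, 22, -7, 8, 3]
Insert 22: shifted 0 elements -> [0, 2, 22, -7, 8, 3]
Insert -7: shifted 3 elements -> [-7, 0, 2, 22, 8, 3]
Insert 8: shifted 1 elements -> [-7, 0, 2, 8, 22, 3]
Insert 3: shifted 2 elements -> [-7, 0, 2, 3, 8, 22]


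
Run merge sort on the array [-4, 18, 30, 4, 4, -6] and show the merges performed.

Divide and conquer:
  Merge [18] + [30] -> [18, 30]
  Merge [-4] + [18, 30] -> [-4, 18, 30]
  Merge [4] + [-6] -> [-6, 4]
  Merge [4] + [-6, 4] -> [-6, 4, 4]
  Merge [-4, 18, 30] + [-6, 4, 4] -> [-6, -4, 4, 4, 18, 30]


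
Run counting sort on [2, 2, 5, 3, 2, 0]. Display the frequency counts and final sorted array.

Count array: [1, 0, 3, 1, 0, 1]
(count[i] = number of elements equal to i)
Cumulative count: [1, 1, 4, 5, 5, 6]
Sorted: [0, 2, 2, 2, 3, 5]


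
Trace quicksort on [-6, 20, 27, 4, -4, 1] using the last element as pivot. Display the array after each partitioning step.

Partition 1: pivot=1 at index 2 -> [-6, -4, 1, 4, 20, 27]
Partition 2: pivot=-4 at index 1 -> [-6, -4, 1, 4, 20, 27]
Partition 3: pivot=27 at index 5 -> [-6, -4, 1, 4, 20, 27]
Partition 4: pivot=20 at index 4 -> [-6, -4, 1, 4, 20, 27]


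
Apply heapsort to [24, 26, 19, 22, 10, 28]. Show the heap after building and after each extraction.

Build heap: [28, 26, 24, 22, 10, 19]
Extract 28: [26, 22, 24, 19, 10, 28]
Extract 26: [24, 22, 10, 19, 26, 28]
Extract 24: [22, 19, 10, 24, 26, 28]
Extract 22: [19, 10, 22, 24, 26, 28]
Extract 19: [10, 19, 22, 24, 26, 28]


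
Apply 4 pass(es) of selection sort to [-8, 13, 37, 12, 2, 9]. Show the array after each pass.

Pass 1: Select minimum -8 at index 0, swap -> [-8, 13, 37, 12, 2, 9]
Pass 2: Select minimum 2 at index 4, swap -> [-8, 2, 37, 12, 13, 9]
Pass 3: Select minimum 9 at index 5, swap -> [-8, 2, 9, 12, 13, 37]
Pass 4: Select minimum 12 at index 3, swap -> [-8, 2, 9, 12, 13, 37]


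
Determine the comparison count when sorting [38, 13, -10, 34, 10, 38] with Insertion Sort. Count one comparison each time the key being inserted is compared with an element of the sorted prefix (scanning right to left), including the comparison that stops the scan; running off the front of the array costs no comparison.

Insert 13: 38 > 13 (shift), reached front = 1 comparison(s) -> [13, 38, -10, 34, 10, 38]
Insert -10: 38 > -10 (shift), 13 > -10 (shift), reached front = 2 comparison(s) -> [-10, 13, 38, 34, 10, 38]
Insert 34: 38 > 34 (shift), 13 <= 34 (stop) = 2 comparison(s) -> [-10, 13, 34, 38, 10, 38]
Insert 10: 38 > 10 (shift), 34 > 10 (shift), 13 > 10 (shift), -10 <= 10 (stop) = 4 comparison(s) -> [-10, 10, 13, 34, 38, 38]
Insert 38: 38 <= 38 (stop) = 1 comparison(s) -> [-10, 10, 13, 34, 38, 38]
Total comparisons: 1 + 2 + 2 + 4 + 1 = 10


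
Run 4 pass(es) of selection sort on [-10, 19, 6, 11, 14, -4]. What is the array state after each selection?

Pass 1: Select minimum -10 at index 0, swap -> [-10, 19, 6, 11, 14, -4]
Pass 2: Select minimum -4 at index 5, swap -> [-10, -4, 6, 11, 14, 19]
Pass 3: Select minimum 6 at index 2, swap -> [-10, -4, 6, 11, 14, 19]
Pass 4: Select minimum 11 at index 3, swap -> [-10, -4, 6, 11, 14, 19]


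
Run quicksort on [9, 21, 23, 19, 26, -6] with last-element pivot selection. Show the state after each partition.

Partition 1: pivot=-6 at index 0 -> [-6, 21, 23, 19, 26, 9]
Partition 2: pivot=9 at index 1 -> [-6, 9, 23, 19, 26, 21]
Partition 3: pivot=21 at index 3 -> [-6, 9, 19, 21, 26, 23]
Partition 4: pivot=23 at index 4 -> [-6, 9, 19, 21, 23, 26]


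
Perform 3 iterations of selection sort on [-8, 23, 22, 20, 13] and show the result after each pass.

Pass 1: Select minimum -8 at index 0, swap -> [-8, 23, 22, 20, 13]
Pass 2: Select minimum 13 at index 4, swap -> [-8, 13, 22, 20, 23]
Pass 3: Select minimum 20 at index 3, swap -> [-8, 13, 20, 22, 23]


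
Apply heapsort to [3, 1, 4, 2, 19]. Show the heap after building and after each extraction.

Build heap: [19, 3, 4, 2, 1]
Extract 19: [4, 3, 1, 2, 19]
Extract 4: [3, 2, 1, 4, 19]
Extract 3: [2, 1, 3, 4, 19]
Extract 2: [1, 2, 3, 4, 19]


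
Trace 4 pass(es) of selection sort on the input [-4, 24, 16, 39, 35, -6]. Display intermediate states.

Pass 1: Select minimum -6 at index 5, swap -> [-6, 24, 16, 39, 35, -4]
Pass 2: Select minimum -4 at index 5, swap -> [-6, -4, 16, 39, 35, 24]
Pass 3: Select minimum 16 at index 2, swap -> [-6, -4, 16, 39, 35, 24]
Pass 4: Select minimum 24 at index 5, swap -> [-6, -4, 16, 24, 35, 39]


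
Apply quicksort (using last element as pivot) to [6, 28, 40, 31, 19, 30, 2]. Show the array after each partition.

Partition 1: pivot=2 at index 0 -> [2, 28, 40, 31, 19, 30, 6]
Partition 2: pivot=6 at index 1 -> [2, 6, 40, 31, 19, 30, 28]
Partition 3: pivot=28 at index 3 -> [2, 6, 19, 28, 40, 30, 31]
Partition 4: pivot=31 at index 5 -> [2, 6, 19, 28, 30, 31, 40]


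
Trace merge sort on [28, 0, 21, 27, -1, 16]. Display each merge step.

Divide and conquer:
  Merge [0] + [21] -> [0, 21]
  Merge [28] + [0, 21] -> [0, 21, 28]
  Merge [-1] + [16] -> [-1, 16]
  Merge [27] + [-1, 16] -> [-1, 16, 27]
  Merge [0, 21, 28] + [-1, 16, 27] -> [-1, 0, 16, 21, 27, 28]


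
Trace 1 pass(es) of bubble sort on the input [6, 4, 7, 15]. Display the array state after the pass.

After pass 1: [4, 6, 7, 15] (1 swaps)
Total swaps: 1


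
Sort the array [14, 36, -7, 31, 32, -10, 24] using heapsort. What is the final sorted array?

Build heap: [36, 32, 24, 31, 14, -10, -7]
Extract 36: [32, 31, 24, -7, 14, -10, 36]
Extract 32: [31, 14, 24, -7, -10, 32, 36]
Extract 31: [24, 14, -10, -7, 31, 32, 36]
Extract 24: [14, -7, -10, 24, 31, 32, 36]
Extract 14: [-7, -10, 14, 24, 31, 32, 36]
Extract -7: [-10, -7, 14, 24, 31, 32, 36]


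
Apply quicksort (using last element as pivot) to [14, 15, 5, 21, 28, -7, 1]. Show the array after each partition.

Partition 1: pivot=1 at index 1 -> [-7, 1, 5, 21, 28, 14, 15]
Partition 2: pivot=15 at index 4 -> [-7, 1, 5, 14, 15, 21, 28]
Partition 3: pivot=14 at index 3 -> [-7, 1, 5, 14, 15, 21, 28]
Partition 4: pivot=28 at index 6 -> [-7, 1, 5, 14, 15, 21, 28]


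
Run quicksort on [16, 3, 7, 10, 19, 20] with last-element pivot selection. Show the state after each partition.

Partition 1: pivot=20 at index 5 -> [16, 3, 7, 10, 19, 20]
Partition 2: pivot=19 at index 4 -> [16, 3, 7, 10, 19, 20]
Partition 3: pivot=10 at index 2 -> [3, 7, 10, 16, 19, 20]
Partition 4: pivot=7 at index 1 -> [3, 7, 10, 16, 19, 20]


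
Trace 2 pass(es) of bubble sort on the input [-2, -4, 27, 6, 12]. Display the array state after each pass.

After pass 1: [-4, -2, 6, 12, 27] (3 swaps)
After pass 2: [-4, -2, 6, 12, 27] (0 swaps)
Total swaps: 3


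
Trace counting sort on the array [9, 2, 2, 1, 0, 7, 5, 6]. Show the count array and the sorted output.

Count array: [1, 1, 2, 0, 0, 1, 1, 1, 0, 1]
(count[i] = number of elements equal to i)
Cumulative count: [1, 2, 4, 4, 4, 5, 6, 7, 7, 8]
Sorted: [0, 1, 2, 2, 5, 6, 7, 9]


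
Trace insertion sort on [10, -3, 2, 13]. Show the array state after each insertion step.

First element 10 is already 'sorted'
Insert -3: shifted 1 elements -> [-3, 10, 2, 13]
Insert 2: shifted 1 elements -> [-3, 2, 10, 13]
Insert 13: shifted 0 elements -> [-3, 2, 10, 13]


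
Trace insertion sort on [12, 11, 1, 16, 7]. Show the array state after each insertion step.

First element 12 is already 'sorted'
Insert 11: shifted 1 elements -> [11, 12, 1, 16, 7]
Insert 1: shifted 2 elements -> [1, 11, 12, 16, 7]
Insert 16: shifted 0 elements -> [1, 11, 12, 16, 7]
Insert 7: shifted 3 elements -> [1, 7, 11, 12, 16]


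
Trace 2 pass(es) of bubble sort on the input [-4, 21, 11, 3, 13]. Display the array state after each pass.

After pass 1: [-4, 11, 3, 13, 21] (3 swaps)
After pass 2: [-4, 3, 11, 13, 21] (1 swaps)
Total swaps: 4


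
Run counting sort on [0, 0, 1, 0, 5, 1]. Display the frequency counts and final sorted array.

Count array: [3, 2, 0, 0, 0, 1]
(count[i] = number of elements equal to i)
Cumulative count: [3, 5, 5, 5, 5, 6]
Sorted: [0, 0, 0, 1, 1, 5]


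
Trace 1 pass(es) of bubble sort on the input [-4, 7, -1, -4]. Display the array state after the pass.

After pass 1: [-4, -1, -4, 7] (2 swaps)
Total swaps: 2


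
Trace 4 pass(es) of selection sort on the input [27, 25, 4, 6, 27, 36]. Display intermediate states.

Pass 1: Select minimum 4 at index 2, swap -> [4, 25, 27, 6, 27, 36]
Pass 2: Select minimum 6 at index 3, swap -> [4, 6, 27, 25, 27, 36]
Pass 3: Select minimum 25 at index 3, swap -> [4, 6, 25, 27, 27, 36]
Pass 4: Select minimum 27 at index 3, swap -> [4, 6, 25, 27, 27, 36]


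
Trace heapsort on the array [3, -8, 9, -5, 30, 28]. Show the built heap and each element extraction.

Build heap: [30, 3, 28, -5, -8, 9]
Extract 30: [28, 3, 9, -5, -8, 30]
Extract 28: [9, 3, -8, -5, 28, 30]
Extract 9: [3, -5, -8, 9, 28, 30]
Extract 3: [-5, -8, 3, 9, 28, 30]
Extract -5: [-8, -5, 3, 9, 28, 30]


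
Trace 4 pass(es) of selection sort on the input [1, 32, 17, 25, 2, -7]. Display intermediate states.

Pass 1: Select minimum -7 at index 5, swap -> [-7, 32, 17, 25, 2, 1]
Pass 2: Select minimum 1 at index 5, swap -> [-7, 1, 17, 25, 2, 32]
Pass 3: Select minimum 2 at index 4, swap -> [-7, 1, 2, 25, 17, 32]
Pass 4: Select minimum 17 at index 4, swap -> [-7, 1, 2, 17, 25, 32]


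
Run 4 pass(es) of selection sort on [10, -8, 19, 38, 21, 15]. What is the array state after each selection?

Pass 1: Select minimum -8 at index 1, swap -> [-8, 10, 19, 38, 21, 15]
Pass 2: Select minimum 10 at index 1, swap -> [-8, 10, 19, 38, 21, 15]
Pass 3: Select minimum 15 at index 5, swap -> [-8, 10, 15, 38, 21, 19]
Pass 4: Select minimum 19 at index 5, swap -> [-8, 10, 15, 19, 21, 38]


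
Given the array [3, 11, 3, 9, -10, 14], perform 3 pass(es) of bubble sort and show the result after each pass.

After pass 1: [3, 3, 9, -10, 11, 14] (3 swaps)
After pass 2: [3, 3, -10, 9, 11, 14] (1 swaps)
After pass 3: [3, -10, 3, 9, 11, 14] (1 swaps)
Total swaps: 5


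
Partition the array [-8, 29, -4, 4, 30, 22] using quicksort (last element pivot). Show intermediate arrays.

Partition 1: pivot=22 at index 3 -> [-8, -4, 4, 22, 30, 29]
Partition 2: pivot=4 at index 2 -> [-8, -4, 4, 22, 30, 29]
Partition 3: pivot=-4 at index 1 -> [-8, -4, 4, 22, 30, 29]
Partition 4: pivot=29 at index 4 -> [-8, -4, 4, 22, 29, 30]
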